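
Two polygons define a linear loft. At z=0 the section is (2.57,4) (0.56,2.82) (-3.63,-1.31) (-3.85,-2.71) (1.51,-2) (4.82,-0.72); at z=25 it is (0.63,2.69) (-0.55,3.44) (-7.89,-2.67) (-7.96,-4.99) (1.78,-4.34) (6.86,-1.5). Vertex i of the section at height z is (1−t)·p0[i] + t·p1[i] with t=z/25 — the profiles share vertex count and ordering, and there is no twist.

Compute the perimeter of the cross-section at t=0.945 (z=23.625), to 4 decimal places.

Cross-section at t=0.945: each vertex is (1-t)·p0[i] + t·p1[i].
  v1: (1-0.945)·(2.57,4) + 0.945·(0.63,2.69) = (0.7367,2.7620)
  v2: (1-0.945)·(0.56,2.82) + 0.945·(-0.55,3.44) = (-0.4889,3.4059)
  v3: (1-0.945)·(-3.63,-1.31) + 0.945·(-7.89,-2.67) = (-7.6557,-2.5952)
  v4: (1-0.945)·(-3.85,-2.71) + 0.945·(-7.96,-4.99) = (-7.7340,-4.8646)
  v5: (1-0.945)·(1.51,-2) + 0.945·(1.78,-4.34) = (1.7651,-4.2113)
  v6: (1-0.945)·(4.82,-0.72) + 0.945·(6.86,-1.5) = (6.7478,-1.4571)
Perimeter = Σ |v_{i+1} − v_i|:
  edge 1→2: √(-1.2256² + 0.6439²) = 1.3845 (running 1.3845)
  edge 2→3: √(-7.1667² + -6.0011²) = 9.3475 (running 10.7320)
  edge 3→4: √(-0.0783² + -2.2694²) = 2.2707 (running 13.0027)
  edge 4→5: √(9.4991² + 0.6533²) = 9.5215 (running 22.5242)
  edge 5→6: √(4.9827² + 2.7542²) = 5.6932 (running 28.2174)
  edge 6→1: √(-6.0111² + 4.2191²) = 7.3440 (running 35.5615)
Perimeter = 35.5615

Perimeter at t=0.945: 35.5615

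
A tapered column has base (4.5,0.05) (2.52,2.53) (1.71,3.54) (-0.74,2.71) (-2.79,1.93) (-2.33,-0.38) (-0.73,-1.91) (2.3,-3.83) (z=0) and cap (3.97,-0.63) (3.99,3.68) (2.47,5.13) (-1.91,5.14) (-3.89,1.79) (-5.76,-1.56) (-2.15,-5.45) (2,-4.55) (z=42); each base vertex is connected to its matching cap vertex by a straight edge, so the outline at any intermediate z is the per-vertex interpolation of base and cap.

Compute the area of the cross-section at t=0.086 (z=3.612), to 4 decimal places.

Cross-section at t=0.086: each vertex is (1-t)·p0[i] + t·p1[i].
  v1: (1-0.086)·(4.5,0.05) + 0.086·(3.97,-0.63) = (4.4544,-0.0085)
  v2: (1-0.086)·(2.52,2.53) + 0.086·(3.99,3.68) = (2.6464,2.6289)
  v3: (1-0.086)·(1.71,3.54) + 0.086·(2.47,5.13) = (1.7754,3.6767)
  v4: (1-0.086)·(-0.74,2.71) + 0.086·(-1.91,5.14) = (-0.8406,2.9190)
  v5: (1-0.086)·(-2.79,1.93) + 0.086·(-3.89,1.79) = (-2.8846,1.9180)
  v6: (1-0.086)·(-2.33,-0.38) + 0.086·(-5.76,-1.56) = (-2.6250,-0.4815)
  v7: (1-0.086)·(-0.73,-1.91) + 0.086·(-2.15,-5.45) = (-0.8521,-2.2144)
  v8: (1-0.086)·(2.3,-3.83) + 0.086·(2,-4.55) = (2.2742,-3.8919)
Shoelace sum Σ(x_i·y_{i+1} − x_{i+1}·y_i):
  i=1: 4.4544·2.6289 − 2.6464·-0.0085 = +11.7327 (running +11.7327)
  i=2: 2.6464·3.6767 − 1.7754·2.6289 = +5.0630 (running +16.7956)
  i=3: 1.7754·2.9190 − -0.8406·3.6767 = +8.2730 (running +25.0686)
  i=4: -0.8406·1.9180 − -2.8846·2.9190 = +6.8078 (running +31.8764)
  i=5: -2.8846·-0.4815 − -2.6250·1.9180 = +6.4235 (running +38.2999)
  i=6: -2.6250·-2.2144 − -0.8521·-0.4815 = +5.4026 (running +43.7025)
  i=7: -0.8521·-3.8919 − 2.2742·-2.2144 = +8.3525 (running +52.0549)
  i=8: 2.2742·-0.0085 − 4.4544·-3.8919 = +17.3170 (running +69.3719)
Area = |Σ|/2 = |69.3719|/2 = 34.6860

Area at t=0.086: 34.6860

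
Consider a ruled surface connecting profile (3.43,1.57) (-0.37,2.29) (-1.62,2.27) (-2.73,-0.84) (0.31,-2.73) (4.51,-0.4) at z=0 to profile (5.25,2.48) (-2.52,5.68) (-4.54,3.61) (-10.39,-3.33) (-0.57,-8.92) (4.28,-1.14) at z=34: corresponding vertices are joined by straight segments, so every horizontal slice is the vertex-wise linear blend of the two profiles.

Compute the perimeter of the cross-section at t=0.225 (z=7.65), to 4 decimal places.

Perimeter at t=0.225: 24.2486

Cross-section at t=0.225: each vertex is (1-t)·p0[i] + t·p1[i].
  v1: (1-0.225)·(3.43,1.57) + 0.225·(5.25,2.48) = (3.8395,1.7748)
  v2: (1-0.225)·(-0.37,2.29) + 0.225·(-2.52,5.68) = (-0.8538,3.0528)
  v3: (1-0.225)·(-1.62,2.27) + 0.225·(-4.54,3.61) = (-2.2770,2.5715)
  v4: (1-0.225)·(-2.73,-0.84) + 0.225·(-10.39,-3.33) = (-4.4535,-1.4003)
  v5: (1-0.225)·(0.31,-2.73) + 0.225·(-0.57,-8.92) = (0.1120,-4.1227)
  v6: (1-0.225)·(4.51,-0.4) + 0.225·(4.28,-1.14) = (4.4582,-0.5665)
Perimeter = Σ |v_{i+1} − v_i|:
  edge 1→2: √(-4.6932² + 1.2780²) = 4.8641 (running 4.8641)
  edge 2→3: √(-1.4233² + -0.4813²) = 1.5024 (running 6.3666)
  edge 3→4: √(-2.1765² + -3.9718²) = 4.5290 (running 10.8956)
  edge 4→5: √(4.5655² + -2.7225²) = 5.3156 (running 16.2112)
  edge 5→6: √(4.3462² + 3.5562²) = 5.6158 (running 21.8269)
  edge 6→1: √(-0.6187² + 2.3413²) = 2.4216 (running 24.2486)
Perimeter = 24.2486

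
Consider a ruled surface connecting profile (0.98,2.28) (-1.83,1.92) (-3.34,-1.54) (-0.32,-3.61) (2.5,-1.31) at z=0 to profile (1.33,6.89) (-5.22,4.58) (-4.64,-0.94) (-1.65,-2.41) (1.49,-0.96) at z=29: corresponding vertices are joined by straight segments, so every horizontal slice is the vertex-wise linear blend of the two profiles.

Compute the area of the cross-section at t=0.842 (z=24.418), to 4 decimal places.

Cross-section at t=0.842: each vertex is (1-t)·p0[i] + t·p1[i].
  v1: (1-0.842)·(0.98,2.28) + 0.842·(1.33,6.89) = (1.2747,6.1616)
  v2: (1-0.842)·(-1.83,1.92) + 0.842·(-5.22,4.58) = (-4.6844,4.1597)
  v3: (1-0.842)·(-3.34,-1.54) + 0.842·(-4.64,-0.94) = (-4.4346,-1.0348)
  v4: (1-0.842)·(-0.32,-3.61) + 0.842·(-1.65,-2.41) = (-1.4399,-2.5996)
  v5: (1-0.842)·(2.5,-1.31) + 0.842·(1.49,-0.96) = (1.6496,-1.0153)
Shoelace sum Σ(x_i·y_{i+1} − x_{i+1}·y_i):
  i=1: 1.2747·4.1597 − -4.6844·6.1616 = +34.1658 (running +34.1658)
  i=2: -4.6844·-1.0348 − -4.4346·4.1597 = +23.2941 (running +57.4599)
  i=3: -4.4346·-2.5996 − -1.4399·-1.0348 = +10.0382 (running +67.4981)
  i=4: -1.4399·-1.0153 − 1.6496·-2.5996 = +5.7501 (running +73.2482)
  i=5: 1.6496·6.1616 − 1.2747·-1.0153 = +11.4583 (running +84.7065)
Area = |Σ|/2 = |84.7065|/2 = 42.3533

Area at t=0.842: 42.3533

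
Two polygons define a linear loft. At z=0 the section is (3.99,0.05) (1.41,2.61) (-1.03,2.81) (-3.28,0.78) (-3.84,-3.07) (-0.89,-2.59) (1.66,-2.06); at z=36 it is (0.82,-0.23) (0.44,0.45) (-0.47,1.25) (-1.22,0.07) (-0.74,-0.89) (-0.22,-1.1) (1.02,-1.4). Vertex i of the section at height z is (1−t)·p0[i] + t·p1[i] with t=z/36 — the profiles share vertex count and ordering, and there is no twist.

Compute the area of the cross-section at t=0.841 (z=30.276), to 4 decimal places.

Area at t=0.841: 5.9349

Cross-section at t=0.841: each vertex is (1-t)·p0[i] + t·p1[i].
  v1: (1-0.841)·(3.99,0.05) + 0.841·(0.82,-0.23) = (1.3240,-0.1855)
  v2: (1-0.841)·(1.41,2.61) + 0.841·(0.44,0.45) = (0.5942,0.7934)
  v3: (1-0.841)·(-1.03,2.81) + 0.841·(-0.47,1.25) = (-0.5590,1.4980)
  v4: (1-0.841)·(-3.28,0.78) + 0.841·(-1.22,0.07) = (-1.5475,0.1829)
  v5: (1-0.841)·(-3.84,-3.07) + 0.841·(-0.74,-0.89) = (-1.2329,-1.2366)
  v6: (1-0.841)·(-0.89,-2.59) + 0.841·(-0.22,-1.1) = (-0.3265,-1.3369)
  v7: (1-0.841)·(1.66,-2.06) + 0.841·(1.02,-1.4) = (1.1218,-1.5049)
Shoelace sum Σ(x_i·y_{i+1} − x_{i+1}·y_i):
  i=1: 1.3240·0.7934 − 0.5942·-0.1855 = +1.1608 (running +1.1608)
  i=2: 0.5942·1.4980 − -0.5590·0.7934 = +1.3337 (running +2.4945)
  i=3: -0.5590·0.1829 − -1.5475·1.4980 = +2.2160 (running +4.7105)
  i=4: -1.5475·-1.2366 − -1.2329·0.1829 = +2.1392 (running +6.8497)
  i=5: -1.2329·-1.3369 − -0.3265·-1.2366 = +1.2445 (running +8.0942)
  i=6: -0.3265·-1.5049 − 1.1218·-1.3369 = +1.9911 (running +10.0853)
  i=7: 1.1218·-0.1855 − 1.3240·-1.5049 = +1.7845 (running +11.8698)
Area = |Σ|/2 = |11.8698|/2 = 5.9349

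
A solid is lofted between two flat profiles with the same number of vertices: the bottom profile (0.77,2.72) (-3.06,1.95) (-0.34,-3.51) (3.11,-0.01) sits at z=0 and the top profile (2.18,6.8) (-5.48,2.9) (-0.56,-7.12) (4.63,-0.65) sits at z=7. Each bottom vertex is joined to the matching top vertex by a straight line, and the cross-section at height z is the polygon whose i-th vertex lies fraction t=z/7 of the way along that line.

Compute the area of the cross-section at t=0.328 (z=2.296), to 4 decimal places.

Cross-section at t=0.328: each vertex is (1-t)·p0[i] + t·p1[i].
  v1: (1-0.328)·(0.77,2.72) + 0.328·(2.18,6.8) = (1.2325,4.0582)
  v2: (1-0.328)·(-3.06,1.95) + 0.328·(-5.48,2.9) = (-3.8538,2.2616)
  v3: (1-0.328)·(-0.34,-3.51) + 0.328·(-0.56,-7.12) = (-0.4122,-4.6941)
  v4: (1-0.328)·(3.11,-0.01) + 0.328·(4.63,-0.65) = (3.6086,-0.2199)
Shoelace sum Σ(x_i·y_{i+1} − x_{i+1}·y_i):
  i=1: 1.2325·2.2616 − -3.8538·4.0582 = +18.4269 (running +18.4269)
  i=2: -3.8538·-4.6941 − -0.4122·2.2616 = +19.0220 (running +37.4489)
  i=3: -0.4122·-0.2199 − 3.6086·-4.6941 = +17.0295 (running +54.4784)
  i=4: 3.6086·4.0582 − 1.2325·-0.2199 = +14.9154 (running +69.3938)
Area = |Σ|/2 = |69.3938|/2 = 34.6969

Area at t=0.328: 34.6969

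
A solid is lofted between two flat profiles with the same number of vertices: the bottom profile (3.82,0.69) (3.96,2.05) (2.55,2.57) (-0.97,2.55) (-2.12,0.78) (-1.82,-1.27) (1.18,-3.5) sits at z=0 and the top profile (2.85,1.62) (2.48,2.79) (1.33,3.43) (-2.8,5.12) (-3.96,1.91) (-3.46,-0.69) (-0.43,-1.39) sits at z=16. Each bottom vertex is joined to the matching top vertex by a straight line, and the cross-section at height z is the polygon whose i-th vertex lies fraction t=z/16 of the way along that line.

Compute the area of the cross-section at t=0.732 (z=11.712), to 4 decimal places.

Area at t=0.732: 27.5928

Cross-section at t=0.732: each vertex is (1-t)·p0[i] + t·p1[i].
  v1: (1-0.732)·(3.82,0.69) + 0.732·(2.85,1.62) = (3.1100,1.3708)
  v2: (1-0.732)·(3.96,2.05) + 0.732·(2.48,2.79) = (2.8766,2.5917)
  v3: (1-0.732)·(2.55,2.57) + 0.732·(1.33,3.43) = (1.6570,3.1995)
  v4: (1-0.732)·(-0.97,2.55) + 0.732·(-2.8,5.12) = (-2.3096,4.4312)
  v5: (1-0.732)·(-2.12,0.78) + 0.732·(-3.96,1.91) = (-3.4669,1.6072)
  v6: (1-0.732)·(-1.82,-1.27) + 0.732·(-3.46,-0.69) = (-3.0205,-0.8454)
  v7: (1-0.732)·(1.18,-3.5) + 0.732·(-0.43,-1.39) = (0.0015,-1.9555)
Shoelace sum Σ(x_i·y_{i+1} − x_{i+1}·y_i):
  i=1: 3.1100·2.5917 − 2.8766·1.3708 = +4.1168 (running +4.1168)
  i=2: 2.8766·3.1995 − 1.6570·2.5917 = +4.9096 (running +9.0264)
  i=3: 1.6570·4.4312 − -2.3096·3.1995 = +14.7319 (running +23.7583)
  i=4: -2.3096·1.6072 − -3.4669·4.4312 = +11.6507 (running +35.4090)
  i=5: -3.4669·-0.8454 − -3.0205·1.6072 = +7.7854 (running +43.1944)
  i=6: -3.0205·-1.9555 − 0.0015·-0.8454 = +5.9077 (running +49.1022)
  i=7: 0.0015·1.3708 − 3.1100·-1.9555 = +6.0835 (running +55.1857)
Area = |Σ|/2 = |55.1857|/2 = 27.5928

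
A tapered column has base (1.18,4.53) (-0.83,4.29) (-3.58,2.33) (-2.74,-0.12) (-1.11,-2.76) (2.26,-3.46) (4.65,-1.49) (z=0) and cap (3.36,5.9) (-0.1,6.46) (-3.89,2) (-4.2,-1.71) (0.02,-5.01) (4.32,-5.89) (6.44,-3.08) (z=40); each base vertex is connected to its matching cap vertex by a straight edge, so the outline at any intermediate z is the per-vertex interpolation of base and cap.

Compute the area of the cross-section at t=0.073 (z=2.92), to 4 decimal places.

Area at t=0.073: 43.9367

Cross-section at t=0.073: each vertex is (1-t)·p0[i] + t·p1[i].
  v1: (1-0.073)·(1.18,4.53) + 0.073·(3.36,5.9) = (1.3391,4.6300)
  v2: (1-0.073)·(-0.83,4.29) + 0.073·(-0.1,6.46) = (-0.7767,4.4484)
  v3: (1-0.073)·(-3.58,2.33) + 0.073·(-3.89,2) = (-3.6026,2.3059)
  v4: (1-0.073)·(-2.74,-0.12) + 0.073·(-4.2,-1.71) = (-2.8466,-0.2361)
  v5: (1-0.073)·(-1.11,-2.76) + 0.073·(0.02,-5.01) = (-1.0275,-2.9243)
  v6: (1-0.073)·(2.26,-3.46) + 0.073·(4.32,-5.89) = (2.4104,-3.6374)
  v7: (1-0.073)·(4.65,-1.49) + 0.073·(6.44,-3.08) = (4.7807,-1.6061)
Shoelace sum Σ(x_i·y_{i+1} − x_{i+1}·y_i):
  i=1: 1.3391·4.4484 − -0.7767·4.6300 = +9.5532 (running +9.5532)
  i=2: -0.7767·2.3059 − -3.6026·4.4484 = +14.2350 (running +23.7882)
  i=3: -3.6026·-0.2361 − -2.8466·2.3059 = +7.4144 (running +31.2026)
  i=4: -2.8466·-2.9243 − -1.0275·-0.2361 = +8.0815 (running +39.2841)
  i=5: -1.0275·-3.6374 − 2.4104·-2.9243 = +10.7860 (running +50.0702)
  i=6: 2.4104·-1.6061 − 4.7807·-3.6374 = +13.5179 (running +63.5881)
  i=7: 4.7807·4.6300 − 1.3391·-1.6061 = +24.2853 (running +87.8734)
Area = |Σ|/2 = |87.8734|/2 = 43.9367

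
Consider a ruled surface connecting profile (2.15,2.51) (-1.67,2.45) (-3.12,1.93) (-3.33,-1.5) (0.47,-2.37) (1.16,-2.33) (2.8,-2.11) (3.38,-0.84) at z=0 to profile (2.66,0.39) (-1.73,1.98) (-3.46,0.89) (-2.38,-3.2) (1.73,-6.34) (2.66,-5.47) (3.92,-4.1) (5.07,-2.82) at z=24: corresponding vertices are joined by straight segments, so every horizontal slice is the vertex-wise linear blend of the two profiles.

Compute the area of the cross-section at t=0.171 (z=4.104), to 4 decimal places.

Area at t=0.171: 29.5310

Cross-section at t=0.171: each vertex is (1-t)·p0[i] + t·p1[i].
  v1: (1-0.171)·(2.15,2.51) + 0.171·(2.66,0.39) = (2.2372,2.1475)
  v2: (1-0.171)·(-1.67,2.45) + 0.171·(-1.73,1.98) = (-1.6803,2.3696)
  v3: (1-0.171)·(-3.12,1.93) + 0.171·(-3.46,0.89) = (-3.1781,1.7522)
  v4: (1-0.171)·(-3.33,-1.5) + 0.171·(-2.38,-3.2) = (-3.1675,-1.7907)
  v5: (1-0.171)·(0.47,-2.37) + 0.171·(1.73,-6.34) = (0.6855,-3.0489)
  v6: (1-0.171)·(1.16,-2.33) + 0.171·(2.66,-5.47) = (1.4165,-2.8669)
  v7: (1-0.171)·(2.8,-2.11) + 0.171·(3.92,-4.1) = (2.9915,-2.4503)
  v8: (1-0.171)·(3.38,-0.84) + 0.171·(5.07,-2.82) = (3.6690,-1.1786)
Shoelace sum Σ(x_i·y_{i+1} − x_{i+1}·y_i):
  i=1: 2.2372·2.3696 − -1.6803·2.1475 = +8.9097 (running +8.9097)
  i=2: -1.6803·1.7522 − -3.1781·2.3696 = +4.5869 (running +13.4966)
  i=3: -3.1781·-1.7907 − -3.1675·1.7522 = +11.2411 (running +24.7378)
  i=4: -3.1675·-3.0489 − 0.6855·-1.7907 = +10.8849 (running +35.6227)
  i=5: 0.6855·-2.8669 − 1.4165·-3.0489 = +2.3536 (running +37.9762)
  i=6: 1.4165·-2.4503 − 2.9915·-2.8669 = +5.1057 (running +43.0819)
  i=7: 2.9915·-1.1786 − 3.6690·-2.4503 = +5.4643 (running +48.5462)
  i=8: 3.6690·2.1475 − 2.2372·-1.1786 = +10.5158 (running +59.0620)
Area = |Σ|/2 = |59.0620|/2 = 29.5310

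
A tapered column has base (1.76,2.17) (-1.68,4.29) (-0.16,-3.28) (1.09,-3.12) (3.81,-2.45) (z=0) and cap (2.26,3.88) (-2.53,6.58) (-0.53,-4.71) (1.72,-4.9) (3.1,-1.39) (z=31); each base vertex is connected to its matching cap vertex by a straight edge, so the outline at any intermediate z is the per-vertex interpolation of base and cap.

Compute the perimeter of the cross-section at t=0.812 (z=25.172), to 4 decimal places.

Perimeter at t=0.812: 26.7026

Cross-section at t=0.812: each vertex is (1-t)·p0[i] + t·p1[i].
  v1: (1-0.812)·(1.76,2.17) + 0.812·(2.26,3.88) = (2.1660,3.5585)
  v2: (1-0.812)·(-1.68,4.29) + 0.812·(-2.53,6.58) = (-2.3702,6.1495)
  v3: (1-0.812)·(-0.16,-3.28) + 0.812·(-0.53,-4.71) = (-0.4604,-4.4412)
  v4: (1-0.812)·(1.09,-3.12) + 0.812·(1.72,-4.9) = (1.6016,-4.5654)
  v5: (1-0.812)·(3.81,-2.45) + 0.812·(3.1,-1.39) = (3.2335,-1.5893)
Perimeter = Σ |v_{i+1} − v_i|:
  edge 1→2: √(-4.5362² + 2.5910²) = 5.2240 (running 5.2240)
  edge 2→3: √(1.9098² + -10.5906²) = 10.7615 (running 15.9855)
  edge 3→4: √(2.0620² + -0.1242²) = 2.0657 (running 18.0512)
  edge 4→5: √(1.6319² + 2.9761²) = 3.3941 (running 21.4453)
  edge 5→1: √(-1.0675² + 5.1478²) = 5.2573 (running 26.7026)
Perimeter = 26.7026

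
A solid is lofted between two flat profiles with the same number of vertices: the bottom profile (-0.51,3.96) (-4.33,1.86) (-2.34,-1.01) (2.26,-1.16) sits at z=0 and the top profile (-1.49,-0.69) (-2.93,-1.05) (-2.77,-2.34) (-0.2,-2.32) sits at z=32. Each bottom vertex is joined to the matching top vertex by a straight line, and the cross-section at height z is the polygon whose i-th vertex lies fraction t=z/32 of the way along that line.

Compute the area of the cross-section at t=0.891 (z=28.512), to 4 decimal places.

Cross-section at t=0.891: each vertex is (1-t)·p0[i] + t·p1[i].
  v1: (1-0.891)·(-0.51,3.96) + 0.891·(-1.49,-0.69) = (-1.3832,-0.1832)
  v2: (1-0.891)·(-4.33,1.86) + 0.891·(-2.93,-1.05) = (-3.0826,-0.7328)
  v3: (1-0.891)·(-2.34,-1.01) + 0.891·(-2.77,-2.34) = (-2.7231,-2.1950)
  v4: (1-0.891)·(2.26,-1.16) + 0.891·(-0.2,-2.32) = (0.0681,-2.1936)
Shoelace sum Σ(x_i·y_{i+1} − x_{i+1}·y_i):
  i=1: -1.3832·-0.7328 − -3.0826·-0.1832 = +0.4490 (running +0.4490)
  i=2: -3.0826·-2.1950 − -2.7231·-0.7328 = +4.7709 (running +5.2199)
  i=3: -2.7231·-2.1936 − 0.0681·-2.1950 = +6.1229 (running +11.3428)
  i=4: 0.0681·-0.1832 − -1.3832·-2.1936 = -3.0466 (running +8.2962)
Area = |Σ|/2 = |8.2962|/2 = 4.1481

Area at t=0.891: 4.1481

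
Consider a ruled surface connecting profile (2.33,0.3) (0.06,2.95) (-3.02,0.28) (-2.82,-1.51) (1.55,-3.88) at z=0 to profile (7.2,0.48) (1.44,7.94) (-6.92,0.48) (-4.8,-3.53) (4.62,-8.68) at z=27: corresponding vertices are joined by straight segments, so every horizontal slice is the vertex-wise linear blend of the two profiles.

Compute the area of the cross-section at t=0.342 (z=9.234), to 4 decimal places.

Area at t=0.342: 48.8533

Cross-section at t=0.342: each vertex is (1-t)·p0[i] + t·p1[i].
  v1: (1-0.342)·(2.33,0.3) + 0.342·(7.2,0.48) = (3.9955,0.3616)
  v2: (1-0.342)·(0.06,2.95) + 0.342·(1.44,7.94) = (0.5320,4.6566)
  v3: (1-0.342)·(-3.02,0.28) + 0.342·(-6.92,0.48) = (-4.3538,0.3484)
  v4: (1-0.342)·(-2.82,-1.51) + 0.342·(-4.8,-3.53) = (-3.4972,-2.2008)
  v5: (1-0.342)·(1.55,-3.88) + 0.342·(4.62,-8.68) = (2.5999,-5.5216)
Shoelace sum Σ(x_i·y_{i+1} − x_{i+1}·y_i):
  i=1: 3.9955·4.6566 − 0.5320·0.3616 = +18.4132 (running +18.4132)
  i=2: 0.5320·0.3484 − -4.3538·4.6566 = +20.4592 (running +38.8724)
  i=3: -4.3538·-2.2008 − -3.4972·0.3484 = +10.8004 (running +49.6728)
  i=4: -3.4972·-5.5216 − 2.5999·-2.2008 = +25.0320 (running +74.7048)
  i=5: 2.5999·0.3616 − 3.9955·-5.5216 = +23.0018 (running +97.7066)
Area = |Σ|/2 = |97.7066|/2 = 48.8533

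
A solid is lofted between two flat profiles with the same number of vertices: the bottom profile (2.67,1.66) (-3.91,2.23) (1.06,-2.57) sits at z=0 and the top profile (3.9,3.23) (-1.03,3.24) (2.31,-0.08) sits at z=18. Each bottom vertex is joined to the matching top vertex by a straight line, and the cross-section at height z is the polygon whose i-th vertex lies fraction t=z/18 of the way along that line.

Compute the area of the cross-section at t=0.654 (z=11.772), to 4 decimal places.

Area at t=0.654: 10.1422

Cross-section at t=0.654: each vertex is (1-t)·p0[i] + t·p1[i].
  v1: (1-0.654)·(2.67,1.66) + 0.654·(3.9,3.23) = (3.4744,2.6868)
  v2: (1-0.654)·(-3.91,2.23) + 0.654·(-1.03,3.24) = (-2.0265,2.8905)
  v3: (1-0.654)·(1.06,-2.57) + 0.654·(2.31,-0.08) = (1.8775,-0.9415)
Shoelace sum Σ(x_i·y_{i+1} − x_{i+1}·y_i):
  i=1: 3.4744·2.8905 − -2.0265·2.6868 = +15.4877 (running +15.4877)
  i=2: -2.0265·-0.9415 − 1.8775·2.8905 = -3.5190 (running +11.9687)
  i=3: 1.8775·2.6868 − 3.4744·-0.9415 = +8.3157 (running +20.2844)
Area = |Σ|/2 = |20.2844|/2 = 10.1422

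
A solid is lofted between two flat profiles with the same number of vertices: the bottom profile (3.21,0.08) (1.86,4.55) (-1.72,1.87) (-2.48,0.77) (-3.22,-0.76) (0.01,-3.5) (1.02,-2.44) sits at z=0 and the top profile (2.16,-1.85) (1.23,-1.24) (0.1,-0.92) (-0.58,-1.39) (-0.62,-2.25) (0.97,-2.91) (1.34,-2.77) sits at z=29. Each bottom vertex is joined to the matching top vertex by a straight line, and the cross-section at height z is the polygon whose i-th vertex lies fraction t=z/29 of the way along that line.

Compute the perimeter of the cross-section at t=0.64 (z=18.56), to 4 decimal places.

Cross-section at t=0.64: each vertex is (1-t)·p0[i] + t·p1[i].
  v1: (1-0.64)·(3.21,0.08) + 0.64·(2.16,-1.85) = (2.5380,-1.1552)
  v2: (1-0.64)·(1.86,4.55) + 0.64·(1.23,-1.24) = (1.4568,0.8444)
  v3: (1-0.64)·(-1.72,1.87) + 0.64·(0.1,-0.92) = (-0.5552,0.0844)
  v4: (1-0.64)·(-2.48,0.77) + 0.64·(-0.58,-1.39) = (-1.2640,-0.6124)
  v5: (1-0.64)·(-3.22,-0.76) + 0.64·(-0.62,-2.25) = (-1.5560,-1.7136)
  v6: (1-0.64)·(0.01,-3.5) + 0.64·(0.97,-2.91) = (0.6244,-3.1224)
  v7: (1-0.64)·(1.02,-2.44) + 0.64·(1.34,-2.77) = (1.2248,-2.6512)
Perimeter = Σ |v_{i+1} − v_i|:
  edge 1→2: √(-1.0812² + 1.9996²) = 2.2732 (running 2.2732)
  edge 2→3: √(-2.0120² + -0.7600²) = 2.1508 (running 4.4239)
  edge 3→4: √(-0.7088² + -0.6968²) = 0.9939 (running 5.4179)
  edge 4→5: √(-0.2920² + -1.1012²) = 1.1393 (running 6.5571)
  edge 5→6: √(2.1804² + -1.4088²) = 2.5959 (running 9.1531)
  edge 6→7: √(0.6004² + 0.4712²) = 0.7632 (running 9.9163)
  edge 7→1: √(1.3132² + 1.4960²) = 1.9906 (running 11.9069)
Perimeter = 11.9069

Perimeter at t=0.64: 11.9069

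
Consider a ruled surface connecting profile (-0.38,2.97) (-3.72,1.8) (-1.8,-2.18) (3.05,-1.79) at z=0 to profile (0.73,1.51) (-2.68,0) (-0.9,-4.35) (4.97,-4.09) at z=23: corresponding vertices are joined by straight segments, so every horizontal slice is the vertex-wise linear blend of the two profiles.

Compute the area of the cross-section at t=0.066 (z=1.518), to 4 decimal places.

Area at t=0.066: 20.3397

Cross-section at t=0.066: each vertex is (1-t)·p0[i] + t·p1[i].
  v1: (1-0.066)·(-0.38,2.97) + 0.066·(0.73,1.51) = (-0.3067,2.8736)
  v2: (1-0.066)·(-3.72,1.8) + 0.066·(-2.68,0) = (-3.6514,1.6812)
  v3: (1-0.066)·(-1.8,-2.18) + 0.066·(-0.9,-4.35) = (-1.7406,-2.3232)
  v4: (1-0.066)·(3.05,-1.79) + 0.066·(4.97,-4.09) = (3.1767,-1.9418)
Shoelace sum Σ(x_i·y_{i+1} − x_{i+1}·y_i):
  i=1: -0.3067·1.6812 − -3.6514·2.8736 = +9.9770 (running +9.9770)
  i=2: -3.6514·-2.3232 − -1.7406·1.6812 = +11.4092 (running +21.3862)
  i=3: -1.7406·-1.9418 − 3.1767·-2.3232 = +10.7601 (running +32.1463)
  i=4: 3.1767·2.8736 − -0.3067·-1.9418 = +8.5331 (running +40.6795)
Area = |Σ|/2 = |40.6795|/2 = 20.3397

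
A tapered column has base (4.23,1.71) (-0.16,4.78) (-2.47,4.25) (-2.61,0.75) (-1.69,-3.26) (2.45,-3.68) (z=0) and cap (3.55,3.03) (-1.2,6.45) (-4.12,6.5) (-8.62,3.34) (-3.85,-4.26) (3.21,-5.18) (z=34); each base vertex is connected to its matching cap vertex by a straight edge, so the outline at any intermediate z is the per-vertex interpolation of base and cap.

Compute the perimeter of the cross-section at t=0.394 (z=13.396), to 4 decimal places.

Perimeter at t=0.394: 29.8514

Cross-section at t=0.394: each vertex is (1-t)·p0[i] + t·p1[i].
  v1: (1-0.394)·(4.23,1.71) + 0.394·(3.55,3.03) = (3.9621,2.2301)
  v2: (1-0.394)·(-0.16,4.78) + 0.394·(-1.2,6.45) = (-0.5698,5.4380)
  v3: (1-0.394)·(-2.47,4.25) + 0.394·(-4.12,6.5) = (-3.1201,5.1365)
  v4: (1-0.394)·(-2.61,0.75) + 0.394·(-8.62,3.34) = (-4.9779,1.7705)
  v5: (1-0.394)·(-1.69,-3.26) + 0.394·(-3.85,-4.26) = (-2.5410,-3.6540)
  v6: (1-0.394)·(2.45,-3.68) + 0.394·(3.21,-5.18) = (2.7494,-4.2710)
Perimeter = Σ |v_{i+1} − v_i|:
  edge 1→2: √(-4.5318² + 3.2079²) = 5.5523 (running 5.5523)
  edge 2→3: √(-2.5503² + -0.3015²) = 2.5681 (running 8.1204)
  edge 3→4: √(-1.8578² + -3.3660²) = 3.8447 (running 11.9651)
  edge 4→5: √(2.4369² + -5.4245²) = 5.9467 (running 17.9118)
  edge 5→6: √(5.2905² + -0.6170²) = 5.3263 (running 23.2382)
  edge 6→1: √(1.2126² + 6.5011²) = 6.6132 (running 29.8514)
Perimeter = 29.8514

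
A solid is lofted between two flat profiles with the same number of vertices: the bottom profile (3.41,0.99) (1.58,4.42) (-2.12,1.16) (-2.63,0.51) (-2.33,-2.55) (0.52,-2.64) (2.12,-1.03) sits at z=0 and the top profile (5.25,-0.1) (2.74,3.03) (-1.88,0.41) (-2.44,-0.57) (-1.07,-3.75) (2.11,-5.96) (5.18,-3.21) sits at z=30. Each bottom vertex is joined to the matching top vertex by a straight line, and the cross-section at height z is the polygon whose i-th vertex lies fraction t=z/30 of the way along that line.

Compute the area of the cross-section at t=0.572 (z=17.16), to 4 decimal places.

Cross-section at t=0.572: each vertex is (1-t)·p0[i] + t·p1[i].
  v1: (1-0.572)·(3.41,0.99) + 0.572·(5.25,-0.1) = (4.4625,0.3665)
  v2: (1-0.572)·(1.58,4.42) + 0.572·(2.74,3.03) = (2.2435,3.6249)
  v3: (1-0.572)·(-2.12,1.16) + 0.572·(-1.88,0.41) = (-1.9827,0.7310)
  v4: (1-0.572)·(-2.63,0.51) + 0.572·(-2.44,-0.57) = (-2.5213,-0.1078)
  v5: (1-0.572)·(-2.33,-2.55) + 0.572·(-1.07,-3.75) = (-1.6093,-3.2364)
  v6: (1-0.572)·(0.52,-2.64) + 0.572·(2.11,-5.96) = (1.4295,-4.5390)
  v7: (1-0.572)·(2.12,-1.03) + 0.572·(5.18,-3.21) = (3.8703,-2.2770)
Shoelace sum Σ(x_i·y_{i+1} − x_{i+1}·y_i):
  i=1: 4.4625·3.6249 − 2.2435·0.3665 = +15.3538 (running +15.3538)
  i=2: 2.2435·0.7310 − -1.9827·3.6249 = +8.8272 (running +24.1811)
  i=3: -1.9827·-0.1078 − -2.5213·0.7310 = +2.0567 (running +26.2378)
  i=4: -2.5213·-3.2364 − -1.6093·-0.1078 = +7.9866 (running +34.2244)
  i=5: -1.6093·-4.5390 − 1.4295·-3.2364 = +11.9310 (running +46.1553)
  i=6: 1.4295·-2.2770 − 3.8703·-4.5390 = +14.3127 (running +60.4680)
  i=7: 3.8703·0.3665 − 4.4625·-2.2770 = +11.5794 (running +72.0474)
Area = |Σ|/2 = |72.0474|/2 = 36.0237

Area at t=0.572: 36.0237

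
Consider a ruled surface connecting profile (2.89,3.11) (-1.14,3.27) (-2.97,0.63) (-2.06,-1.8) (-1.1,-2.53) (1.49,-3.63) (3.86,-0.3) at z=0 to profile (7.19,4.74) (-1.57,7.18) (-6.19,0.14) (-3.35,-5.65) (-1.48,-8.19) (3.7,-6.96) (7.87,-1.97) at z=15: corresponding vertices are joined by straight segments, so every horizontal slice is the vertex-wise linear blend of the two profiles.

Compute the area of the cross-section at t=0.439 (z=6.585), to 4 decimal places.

Cross-section at t=0.439: each vertex is (1-t)·p0[i] + t·p1[i].
  v1: (1-0.439)·(2.89,3.11) + 0.439·(7.19,4.74) = (4.7777,3.8256)
  v2: (1-0.439)·(-1.14,3.27) + 0.439·(-1.57,7.18) = (-1.3288,4.9865)
  v3: (1-0.439)·(-2.97,0.63) + 0.439·(-6.19,0.14) = (-4.3836,0.4149)
  v4: (1-0.439)·(-2.06,-1.8) + 0.439·(-3.35,-5.65) = (-2.6263,-3.4901)
  v5: (1-0.439)·(-1.1,-2.53) + 0.439·(-1.48,-8.19) = (-1.2668,-5.0147)
  v6: (1-0.439)·(1.49,-3.63) + 0.439·(3.7,-6.96) = (2.4602,-5.0919)
  v7: (1-0.439)·(3.86,-0.3) + 0.439·(7.87,-1.97) = (5.6204,-1.0331)
Shoelace sum Σ(x_i·y_{i+1} − x_{i+1}·y_i):
  i=1: 4.7777·4.9865 − -1.3288·3.8256 = +28.9073 (running +28.9073)
  i=2: -1.3288·0.4149 − -4.3836·4.9865 = +21.3074 (running +50.2146)
  i=3: -4.3836·-3.4901 − -2.6263·0.4149 = +16.3890 (running +66.6036)
  i=4: -2.6263·-5.0147 − -1.2668·-3.4901 = +8.7489 (running +75.3525)
  i=5: -1.2668·-5.0919 − 2.4602·-5.0147 = +18.7877 (running +94.1402)
  i=6: 2.4602·-1.0331 − 5.6204·-5.0919 = +26.0766 (running +120.2168)
  i=7: 5.6204·3.8256 − 4.7777·-1.0331 = +26.4372 (running +146.6540)
Area = |Σ|/2 = |146.6540|/2 = 73.3270

Area at t=0.439: 73.3270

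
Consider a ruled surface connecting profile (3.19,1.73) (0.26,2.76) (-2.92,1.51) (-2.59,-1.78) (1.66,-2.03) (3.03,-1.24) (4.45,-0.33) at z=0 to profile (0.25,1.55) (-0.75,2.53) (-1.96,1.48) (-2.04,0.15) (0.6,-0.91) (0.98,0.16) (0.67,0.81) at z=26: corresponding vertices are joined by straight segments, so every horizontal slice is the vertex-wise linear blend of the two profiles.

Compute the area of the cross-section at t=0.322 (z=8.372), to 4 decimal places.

Cross-section at t=0.322: each vertex is (1-t)·p0[i] + t·p1[i].
  v1: (1-0.322)·(3.19,1.73) + 0.322·(0.25,1.55) = (2.2433,1.6720)
  v2: (1-0.322)·(0.26,2.76) + 0.322·(-0.75,2.53) = (-0.0652,2.6859)
  v3: (1-0.322)·(-2.92,1.51) + 0.322·(-1.96,1.48) = (-2.6109,1.5003)
  v4: (1-0.322)·(-2.59,-1.78) + 0.322·(-2.04,0.15) = (-2.4129,-1.1585)
  v5: (1-0.322)·(1.66,-2.03) + 0.322·(0.6,-0.91) = (1.3187,-1.6694)
  v6: (1-0.322)·(3.03,-1.24) + 0.322·(0.98,0.16) = (2.3699,-0.7892)
  v7: (1-0.322)·(4.45,-0.33) + 0.322·(0.67,0.81) = (3.2328,0.0371)
Shoelace sum Σ(x_i·y_{i+1} − x_{i+1}·y_i):
  i=1: 2.2433·2.6859 − -0.0652·1.6720 = +6.1345 (running +6.1345)
  i=2: -0.0652·1.5003 − -2.6109·2.6859 = +6.9148 (running +13.0493)
  i=3: -2.6109·-1.1585 − -2.4129·1.5003 = +6.6450 (running +19.6943)
  i=4: -2.4129·-1.6694 − 1.3187·-1.1585 = +5.5557 (running +25.2500)
  i=5: 1.3187·-0.7892 − 2.3699·-1.6694 = +2.9155 (running +28.1655)
  i=6: 2.3699·0.0371 − 3.2328·-0.7892 = +2.6392 (running +30.8048)
  i=7: 3.2328·1.6720 − 2.2433·0.0371 = +5.3223 (running +36.1270)
Area = |Σ|/2 = |36.1270|/2 = 18.0635

Area at t=0.322: 18.0635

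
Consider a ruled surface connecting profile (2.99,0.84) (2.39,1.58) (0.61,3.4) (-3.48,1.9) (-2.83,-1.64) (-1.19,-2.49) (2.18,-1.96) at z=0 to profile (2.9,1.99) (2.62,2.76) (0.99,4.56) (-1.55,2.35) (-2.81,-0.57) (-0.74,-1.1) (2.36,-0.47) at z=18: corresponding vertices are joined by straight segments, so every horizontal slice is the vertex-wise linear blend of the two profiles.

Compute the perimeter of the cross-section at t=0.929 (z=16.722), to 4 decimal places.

Perimeter at t=0.929: 17.6907

Cross-section at t=0.929: each vertex is (1-t)·p0[i] + t·p1[i].
  v1: (1-0.929)·(2.99,0.84) + 0.929·(2.9,1.99) = (2.9064,1.9083)
  v2: (1-0.929)·(2.39,1.58) + 0.929·(2.62,2.76) = (2.6037,2.6762)
  v3: (1-0.929)·(0.61,3.4) + 0.929·(0.99,4.56) = (0.9630,4.4776)
  v4: (1-0.929)·(-3.48,1.9) + 0.929·(-1.55,2.35) = (-1.6870,2.3181)
  v5: (1-0.929)·(-2.83,-1.64) + 0.929·(-2.81,-0.57) = (-2.8114,-0.6460)
  v6: (1-0.929)·(-1.19,-2.49) + 0.929·(-0.74,-1.1) = (-0.7720,-1.1987)
  v7: (1-0.929)·(2.18,-1.96) + 0.929·(2.36,-0.47) = (2.3472,-0.5758)
Perimeter = Σ |v_{i+1} − v_i|:
  edge 1→2: √(-0.3027² + 0.7679²) = 0.8254 (running 0.8254)
  edge 2→3: √(-1.6407² + 1.8014²) = 2.4366 (running 3.2620)
  edge 3→4: √(-2.6500² + -2.1596²) = 3.4186 (running 6.6805)
  edge 4→5: √(-1.1244² + -2.9640²) = 3.1701 (running 9.8506)
  edge 5→6: √(2.0395² + -0.5527²) = 2.1130 (running 11.9637)
  edge 6→7: √(3.1192² + 0.6229²) = 3.1808 (running 15.1444)
  edge 7→1: √(0.5592² + 2.4841²) = 2.5463 (running 17.6907)
Perimeter = 17.6907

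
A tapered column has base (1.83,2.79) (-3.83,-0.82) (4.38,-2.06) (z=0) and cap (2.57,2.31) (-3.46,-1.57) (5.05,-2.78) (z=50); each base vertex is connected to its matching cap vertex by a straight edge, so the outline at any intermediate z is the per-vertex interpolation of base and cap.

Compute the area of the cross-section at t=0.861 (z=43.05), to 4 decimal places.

Area at t=0.861: 19.8991

Cross-section at t=0.861: each vertex is (1-t)·p0[i] + t·p1[i].
  v1: (1-0.861)·(1.83,2.79) + 0.861·(2.57,2.31) = (2.4671,2.3767)
  v2: (1-0.861)·(-3.83,-0.82) + 0.861·(-3.46,-1.57) = (-3.5114,-1.4658)
  v3: (1-0.861)·(4.38,-2.06) + 0.861·(5.05,-2.78) = (4.9569,-2.6799)
Shoelace sum Σ(x_i·y_{i+1} − x_{i+1}·y_i):
  i=1: 2.4671·-1.4658 − -3.5114·2.3767 = +4.7295 (running +4.7295)
  i=2: -3.5114·-2.6799 − 4.9569·-1.4658 = +16.6759 (running +21.4054)
  i=3: 4.9569·2.3767 − 2.4671·-2.6799 = +18.3928 (running +39.7982)
Area = |Σ|/2 = |39.7982|/2 = 19.8991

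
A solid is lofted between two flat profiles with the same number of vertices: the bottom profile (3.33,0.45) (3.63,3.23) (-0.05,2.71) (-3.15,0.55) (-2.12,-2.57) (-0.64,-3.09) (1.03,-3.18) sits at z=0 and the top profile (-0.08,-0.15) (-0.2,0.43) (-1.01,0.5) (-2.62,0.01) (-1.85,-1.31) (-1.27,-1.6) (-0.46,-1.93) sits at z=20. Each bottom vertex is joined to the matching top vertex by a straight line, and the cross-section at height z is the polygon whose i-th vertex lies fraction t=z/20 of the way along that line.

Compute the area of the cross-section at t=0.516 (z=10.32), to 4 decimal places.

Cross-section at t=0.516: each vertex is (1-t)·p0[i] + t·p1[i].
  v1: (1-0.516)·(3.33,0.45) + 0.516·(-0.08,-0.15) = (1.5704,0.1404)
  v2: (1-0.516)·(3.63,3.23) + 0.516·(-0.2,0.43) = (1.6537,1.7852)
  v3: (1-0.516)·(-0.05,2.71) + 0.516·(-1.01,0.5) = (-0.5454,1.5696)
  v4: (1-0.516)·(-3.15,0.55) + 0.516·(-2.62,0.01) = (-2.8765,0.2714)
  v5: (1-0.516)·(-2.12,-2.57) + 0.516·(-1.85,-1.31) = (-1.9807,-1.9198)
  v6: (1-0.516)·(-0.64,-3.09) + 0.516·(-1.27,-1.6) = (-0.9651,-2.3212)
  v7: (1-0.516)·(1.03,-3.18) + 0.516·(-0.46,-1.93) = (0.2612,-2.5350)
Shoelace sum Σ(x_i·y_{i+1} − x_{i+1}·y_i):
  i=1: 1.5704·1.7852 − 1.6537·0.1404 = +2.5714 (running +2.5714)
  i=2: 1.6537·1.5696 − -0.5454·1.7852 = +3.5693 (running +6.1407)
  i=3: -0.5454·0.2714 − -2.8765·1.5696 = +4.3671 (running +10.5078)
  i=4: -2.8765·-1.9198 − -1.9807·0.2714 = +6.0599 (running +16.5677)
  i=5: -1.9807·-2.3212 − -0.9651·-1.9198 = +2.7447 (running +19.3124)
  i=6: -0.9651·-2.5350 − 0.2612·-2.3212 = +3.0527 (running +22.3651)
  i=7: 0.2612·0.1404 − 1.5704·-2.5350 = +4.0177 (running +26.3828)
Area = |Σ|/2 = |26.3828|/2 = 13.1914

Area at t=0.516: 13.1914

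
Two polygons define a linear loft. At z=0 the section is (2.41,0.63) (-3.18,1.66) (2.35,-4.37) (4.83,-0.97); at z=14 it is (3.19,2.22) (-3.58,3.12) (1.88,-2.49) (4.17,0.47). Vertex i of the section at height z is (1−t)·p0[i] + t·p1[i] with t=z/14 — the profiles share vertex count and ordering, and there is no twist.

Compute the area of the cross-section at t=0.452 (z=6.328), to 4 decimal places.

Cross-section at t=0.452: each vertex is (1-t)·p0[i] + t·p1[i].
  v1: (1-0.452)·(2.41,0.63) + 0.452·(3.19,2.22) = (2.7626,1.3487)
  v2: (1-0.452)·(-3.18,1.66) + 0.452·(-3.58,3.12) = (-3.3608,2.3199)
  v3: (1-0.452)·(2.35,-4.37) + 0.452·(1.88,-2.49) = (2.1376,-3.5202)
  v4: (1-0.452)·(4.83,-0.97) + 0.452·(4.17,0.47) = (4.5317,-0.3191)
Shoelace sum Σ(x_i·y_{i+1} − x_{i+1}·y_i):
  i=1: 2.7626·2.3199 − -3.3608·1.3487 = +10.9416 (running +10.9416)
  i=2: -3.3608·-3.5202 − 2.1376·2.3199 = +6.8719 (running +17.8134)
  i=3: 2.1376·-0.3191 − 4.5317·-3.5202 = +15.2705 (running +33.0839)
  i=4: 4.5317·1.3487 − 2.7626·-0.3191 = +6.9934 (running +40.0773)
Area = |Σ|/2 = |40.0773|/2 = 20.0386

Area at t=0.452: 20.0386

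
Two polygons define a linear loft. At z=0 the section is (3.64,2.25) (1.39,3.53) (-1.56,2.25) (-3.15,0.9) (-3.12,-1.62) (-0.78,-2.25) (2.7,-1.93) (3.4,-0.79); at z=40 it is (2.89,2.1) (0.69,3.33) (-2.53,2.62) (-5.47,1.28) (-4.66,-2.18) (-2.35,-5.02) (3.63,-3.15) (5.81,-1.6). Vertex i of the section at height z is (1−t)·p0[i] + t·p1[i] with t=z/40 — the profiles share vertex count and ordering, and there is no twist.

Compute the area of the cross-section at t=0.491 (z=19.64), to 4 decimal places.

Cross-section at t=0.491: each vertex is (1-t)·p0[i] + t·p1[i].
  v1: (1-0.491)·(3.64,2.25) + 0.491·(2.89,2.1) = (3.2717,2.1764)
  v2: (1-0.491)·(1.39,3.53) + 0.491·(0.69,3.33) = (1.0463,3.4318)
  v3: (1-0.491)·(-1.56,2.25) + 0.491·(-2.53,2.62) = (-2.0363,2.4317)
  v4: (1-0.491)·(-3.15,0.9) + 0.491·(-5.47,1.28) = (-4.2891,1.0866)
  v5: (1-0.491)·(-3.12,-1.62) + 0.491·(-4.66,-2.18) = (-3.8761,-1.8950)
  v6: (1-0.491)·(-0.78,-2.25) + 0.491·(-2.35,-5.02) = (-1.5509,-3.6101)
  v7: (1-0.491)·(2.7,-1.93) + 0.491·(3.63,-3.15) = (3.1566,-2.5290)
  v8: (1-0.491)·(3.4,-0.79) + 0.491·(5.81,-1.6) = (4.5833,-1.1877)
Shoelace sum Σ(x_i·y_{i+1} − x_{i+1}·y_i):
  i=1: 3.2717·3.4318 − 1.0463·2.1764 = +8.9509 (running +8.9509)
  i=2: 1.0463·2.4317 − -2.0363·3.4318 = +9.5323 (running +18.4832)
  i=3: -2.0363·1.0866 − -4.2891·2.4317 = +8.2172 (running +26.7004)
  i=4: -4.2891·-1.8950 − -3.8761·1.0866 = +12.3394 (running +39.0398)
  i=5: -3.8761·-3.6101 − -1.5509·-1.8950 = +11.0543 (running +50.0941)
  i=6: -1.5509·-2.5290 − 3.1566·-3.6101 = +15.3178 (running +65.4119)
  i=7: 3.1566·-1.1877 − 4.5833·-2.5290 = +7.8421 (running +73.2541)
  i=8: 4.5833·2.1764 − 3.2717·-1.1877 = +13.8608 (running +87.1148)
Area = |Σ|/2 = |87.1148|/2 = 43.5574

Area at t=0.491: 43.5574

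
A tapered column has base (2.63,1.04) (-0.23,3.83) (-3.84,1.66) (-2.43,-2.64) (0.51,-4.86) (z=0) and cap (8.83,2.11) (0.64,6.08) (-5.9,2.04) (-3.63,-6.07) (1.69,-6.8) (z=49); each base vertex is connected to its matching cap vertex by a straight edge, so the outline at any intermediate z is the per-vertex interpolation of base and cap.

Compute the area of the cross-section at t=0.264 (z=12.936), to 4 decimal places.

Cross-section at t=0.264: each vertex is (1-t)·p0[i] + t·p1[i].
  v1: (1-0.264)·(2.63,1.04) + 0.264·(8.83,2.11) = (4.2668,1.3225)
  v2: (1-0.264)·(-0.23,3.83) + 0.264·(0.64,6.08) = (-0.0003,4.4240)
  v3: (1-0.264)·(-3.84,1.66) + 0.264·(-5.9,2.04) = (-4.3838,1.7603)
  v4: (1-0.264)·(-2.43,-2.64) + 0.264·(-3.63,-6.07) = (-2.7468,-3.5455)
  v5: (1-0.264)·(0.51,-4.86) + 0.264·(1.69,-6.8) = (0.8215,-5.3722)
Shoelace sum Σ(x_i·y_{i+1} − x_{i+1}·y_i):
  i=1: 4.2668·4.4240 − -0.0003·1.3225 = +18.8767 (running +18.8767)
  i=2: -0.0003·1.7603 − -4.3838·4.4240 = +19.3935 (running +38.2703)
  i=3: -4.3838·-3.5455 − -2.7468·1.7603 = +20.3782 (running +58.6485)
  i=4: -2.7468·-5.3722 − 0.8215·-3.5455 = +17.6690 (running +76.3175)
  i=5: 0.8215·1.3225 − 4.2668·-5.3722 = +24.0084 (running +100.3259)
Area = |Σ|/2 = |100.3259|/2 = 50.1629

Area at t=0.264: 50.1629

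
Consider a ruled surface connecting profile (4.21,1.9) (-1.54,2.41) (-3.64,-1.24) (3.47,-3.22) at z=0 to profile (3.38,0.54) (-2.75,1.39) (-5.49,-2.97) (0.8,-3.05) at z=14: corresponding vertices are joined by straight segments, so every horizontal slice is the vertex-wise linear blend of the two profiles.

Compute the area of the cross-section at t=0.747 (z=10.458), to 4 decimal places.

Area at t=0.747: 27.1100

Cross-section at t=0.747: each vertex is (1-t)·p0[i] + t·p1[i].
  v1: (1-0.747)·(4.21,1.9) + 0.747·(3.38,0.54) = (3.5900,0.8841)
  v2: (1-0.747)·(-1.54,2.41) + 0.747·(-2.75,1.39) = (-2.4439,1.6481)
  v3: (1-0.747)·(-3.64,-1.24) + 0.747·(-5.49,-2.97) = (-5.0219,-2.5323)
  v4: (1-0.747)·(3.47,-3.22) + 0.747·(0.8,-3.05) = (1.4755,-3.0930)
Shoelace sum Σ(x_i·y_{i+1} − x_{i+1}·y_i):
  i=1: 3.5900·1.6481 − -2.4439·0.8841 = +8.0771 (running +8.0771)
  i=2: -2.4439·-2.5323 − -5.0219·1.6481 = +14.4651 (running +22.5422)
  i=3: -5.0219·-3.0930 − 1.4755·-2.5323 = +19.2694 (running +41.8116)
  i=4: 1.4755·0.8841 − 3.5900·-3.0930 = +12.4083 (running +54.2199)
Area = |Σ|/2 = |54.2199|/2 = 27.1100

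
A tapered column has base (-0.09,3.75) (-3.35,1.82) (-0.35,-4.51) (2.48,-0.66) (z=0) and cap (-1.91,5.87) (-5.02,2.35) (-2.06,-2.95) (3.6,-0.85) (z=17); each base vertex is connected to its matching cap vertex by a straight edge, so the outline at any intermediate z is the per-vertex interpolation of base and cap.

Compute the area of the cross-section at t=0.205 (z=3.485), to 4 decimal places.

Cross-section at t=0.205: each vertex is (1-t)·p0[i] + t·p1[i].
  v1: (1-0.205)·(-0.09,3.75) + 0.205·(-1.91,5.87) = (-0.4631,4.1846)
  v2: (1-0.205)·(-3.35,1.82) + 0.205·(-5.02,2.35) = (-3.6924,1.9287)
  v3: (1-0.205)·(-0.35,-4.51) + 0.205·(-2.06,-2.95) = (-0.7006,-4.1902)
  v4: (1-0.205)·(2.48,-0.66) + 0.205·(3.6,-0.85) = (2.7096,-0.6990)
Shoelace sum Σ(x_i·y_{i+1} − x_{i+1}·y_i):
  i=1: -0.4631·1.9287 − -3.6924·4.1846 = +14.5578 (running +14.5578)
  i=2: -3.6924·-4.1902 − -0.7006·1.9287 = +16.8228 (running +31.3807)
  i=3: -0.7006·-0.6990 − 2.7096·-4.1902 = +11.8434 (running +43.2241)
  i=4: 2.7096·4.1846 − -0.4631·-0.6990 = +11.0149 (running +54.2390)
Area = |Σ|/2 = |54.2390|/2 = 27.1195

Area at t=0.205: 27.1195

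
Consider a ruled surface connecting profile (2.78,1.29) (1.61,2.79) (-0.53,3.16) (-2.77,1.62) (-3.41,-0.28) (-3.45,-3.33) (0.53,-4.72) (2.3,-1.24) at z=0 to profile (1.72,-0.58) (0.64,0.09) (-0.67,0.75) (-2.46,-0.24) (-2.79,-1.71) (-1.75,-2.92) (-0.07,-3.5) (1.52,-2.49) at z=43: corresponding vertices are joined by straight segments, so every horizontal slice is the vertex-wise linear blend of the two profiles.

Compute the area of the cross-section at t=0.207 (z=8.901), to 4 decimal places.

Cross-section at t=0.207: each vertex is (1-t)·p0[i] + t·p1[i].
  v1: (1-0.207)·(2.78,1.29) + 0.207·(1.72,-0.58) = (2.5606,0.9029)
  v2: (1-0.207)·(1.61,2.79) + 0.207·(0.64,0.09) = (1.4092,2.2311)
  v3: (1-0.207)·(-0.53,3.16) + 0.207·(-0.67,0.75) = (-0.5590,2.6611)
  v4: (1-0.207)·(-2.77,1.62) + 0.207·(-2.46,-0.24) = (-2.7058,1.2350)
  v5: (1-0.207)·(-3.41,-0.28) + 0.207·(-2.79,-1.71) = (-3.2817,-0.5760)
  v6: (1-0.207)·(-3.45,-3.33) + 0.207·(-1.75,-2.92) = (-3.0981,-3.2451)
  v7: (1-0.207)·(0.53,-4.72) + 0.207·(-0.07,-3.5) = (0.4058,-4.4675)
  v8: (1-0.207)·(2.3,-1.24) + 0.207·(1.52,-2.49) = (2.1385,-1.4988)
Shoelace sum Σ(x_i·y_{i+1} − x_{i+1}·y_i):
  i=1: 2.5606·2.2311 − 1.4092·0.9029 = +4.4405 (running +4.4405)
  i=2: 1.4092·2.6611 − -0.5590·2.2311 = +4.9972 (running +9.4378)
  i=3: -0.5590·1.2350 − -2.7058·2.6611 = +6.5102 (running +15.9480)
  i=4: -2.7058·-0.5760 − -3.2817·1.2350 = +5.6114 (running +21.5594)
  i=5: -3.2817·-3.2451 − -3.0981·-0.5760 = +8.8649 (running +30.4242)
  i=6: -3.0981·-4.4675 − 0.4058·-3.2451 = +15.1575 (running +45.5817)
  i=7: 0.4058·-1.4988 − 2.1385·-4.4675 = +8.9456 (running +54.5274)
  i=8: 2.1385·0.9029 − 2.5606·-1.4988 = +5.7686 (running +60.2960)
Area = |Σ|/2 = |60.2960|/2 = 30.1480

Area at t=0.207: 30.1480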